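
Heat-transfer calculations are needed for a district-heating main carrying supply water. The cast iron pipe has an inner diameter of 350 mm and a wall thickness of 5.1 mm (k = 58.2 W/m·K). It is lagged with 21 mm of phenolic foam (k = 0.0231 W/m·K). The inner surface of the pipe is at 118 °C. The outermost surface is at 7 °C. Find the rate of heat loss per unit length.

q′ ≈ 146 W/m

For a radial system each layer contributes R = ln(r_out/r_in)/(2πkL); films add R = 1/(hA).
R_cast iron pipe wall = ln(180.1/175)/(2π×58.2×1) = 7.856×10^-5 K/W
R_phenolic foam = ln(201.1/180.1)/(2π×0.0231×1) = 0.7599 K/W
R_total = 0.76 K/W
Q = ΔT/R_total = 111/0.76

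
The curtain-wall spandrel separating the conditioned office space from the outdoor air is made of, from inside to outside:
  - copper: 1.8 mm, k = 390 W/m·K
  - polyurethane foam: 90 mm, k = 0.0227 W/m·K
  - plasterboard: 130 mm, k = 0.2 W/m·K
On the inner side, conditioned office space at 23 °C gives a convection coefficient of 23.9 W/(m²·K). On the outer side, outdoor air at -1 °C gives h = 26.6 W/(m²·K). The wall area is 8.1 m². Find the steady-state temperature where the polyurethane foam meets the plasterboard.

Model the wall as resistances in series:
R_inner film = 1/(h_i·A) = 1/(23.9×8.1) = 0.005166 K/W
R_copper = L/(kA) = 0.0018/(390×8.1) = 5.698×10^-7 K/W
R_polyurethane foam = L/(kA) = 0.09/(0.0227×8.1) = 0.4895 K/W
R_plasterboard = L/(kA) = 0.13/(0.2×8.1) = 0.08025 K/W
R_outer film = 1/(h_o·A) = 1/(26.6×8.1) = 0.004641 K/W
R_total = 0.5795 K/W;  Q = ΔT/R_total = 24/0.5795 = 41.41 W
T_interface = T_inner − Q·ΣR(inner→interface) = 23 − 41.4×0.4946

T ≈ 2.52 °C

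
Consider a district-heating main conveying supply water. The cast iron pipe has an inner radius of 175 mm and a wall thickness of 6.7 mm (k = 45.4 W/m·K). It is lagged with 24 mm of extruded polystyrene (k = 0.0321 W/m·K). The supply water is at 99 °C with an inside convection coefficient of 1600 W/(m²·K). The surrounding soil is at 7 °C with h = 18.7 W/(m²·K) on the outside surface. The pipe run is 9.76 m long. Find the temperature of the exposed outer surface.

Treating each annulus and film as a series resistance:
R_inner film = 1/(h_i·2πr₁L) = 1/(1600×2π×0.175×9.76) = 5.824×10^-5 K/W
R_cast iron pipe wall = ln(181.7/175)/(2π×45.4×9.76) = 1.349×10^-5 K/W
R_extruded polystyrene = ln(205.7/181.7)/(2π×0.0321×9.76) = 0.06302 K/W
R_outer film = 1/(h_o·2πr_oL) = 1/(18.7×2π×0.2057×9.76) = 0.004239 K/W
R_total = 0.06733 K/W
Q = ΔT/R_total = 92/0.06733
Q = 1370 W
T_interface = T_inner − Q·ΣR(inner→interface) = 99 − 1370×0.0631

T ≈ 12.8 °C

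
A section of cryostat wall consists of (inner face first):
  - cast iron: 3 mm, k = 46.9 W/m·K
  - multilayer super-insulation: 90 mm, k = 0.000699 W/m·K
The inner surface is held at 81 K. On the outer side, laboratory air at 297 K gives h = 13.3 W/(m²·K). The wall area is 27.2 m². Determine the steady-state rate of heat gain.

Thermal resistances in series:
R_cast iron = L/(kA) = 0.003/(46.9×27.2) = 2.352×10^-6 K/W
R_multilayer super-insulation = L/(kA) = 0.09/(0.000699×27.2) = 4.734 K/W
R_outer film = 1/(h_o·A) = 1/(13.3×27.2) = 0.002764 K/W
R_total = 4.736 K/W
Q = ΔT / R_total = 216 / 4.736

Q ≈ 45.6 W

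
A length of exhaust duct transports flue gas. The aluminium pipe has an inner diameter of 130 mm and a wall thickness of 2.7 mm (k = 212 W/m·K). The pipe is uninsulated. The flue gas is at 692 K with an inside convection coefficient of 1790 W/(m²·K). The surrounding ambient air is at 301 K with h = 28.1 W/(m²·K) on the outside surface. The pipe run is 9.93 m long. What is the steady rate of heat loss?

Q ≈ 45600 W

Per-layer cylindrical resistances, series-summed:
R_inner film = 1/(h_i·2πr₁L) = 1/(1790×2π×0.065×9.93) = 1.378×10^-4 K/W
R_aluminium pipe wall = ln(67.7/65)/(2π×212×9.93) = 3.077×10^-6 K/W
R_outer film = 1/(h_o·2πr_oL) = 1/(28.1×2π×0.0677×9.93) = 0.008425 K/W
R_total = 0.008566 K/W
Q = ΔT/R_total = 391/0.008566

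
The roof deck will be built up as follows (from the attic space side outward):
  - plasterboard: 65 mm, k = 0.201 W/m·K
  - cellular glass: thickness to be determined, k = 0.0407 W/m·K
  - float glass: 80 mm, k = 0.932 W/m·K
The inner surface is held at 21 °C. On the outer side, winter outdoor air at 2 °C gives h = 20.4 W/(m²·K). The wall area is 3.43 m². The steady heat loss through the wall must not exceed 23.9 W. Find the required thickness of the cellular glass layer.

Treating each layer as a thermal resistance in series:
R_plasterboard = L/(kA) = 0.065/(0.201×3.43) = 0.09428 K/W
R_float glass = L/(kA) = 0.08/(0.932×3.43) = 0.02503 K/W
R_outer film = 1/(h_o·A) = 1/(20.4×3.43) = 0.01429 K/W
Sum of the known resistances R_other = 0.1336 K/W
Required total resistance R_tot = ΔT/Q_allow = 19/23.9 = 0.795 K/W
R_cellular glass = R_tot − R_other = 0.6614 K/W
L = R·k·A = 0.6614×0.0407×3.43

L ≈ 92.3 mm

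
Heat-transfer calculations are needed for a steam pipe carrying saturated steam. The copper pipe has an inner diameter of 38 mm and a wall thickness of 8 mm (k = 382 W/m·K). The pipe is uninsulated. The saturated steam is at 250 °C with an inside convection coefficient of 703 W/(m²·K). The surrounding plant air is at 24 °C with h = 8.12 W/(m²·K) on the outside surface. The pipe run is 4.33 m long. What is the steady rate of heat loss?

Per-layer cylindrical resistances, series-summed:
R_inner film = 1/(h_i·2πr₁L) = 1/(703×2π×0.019×4.33) = 0.002752 K/W
R_copper pipe wall = ln(27/19)/(2π×382×4.33) = 3.381×10^-5 K/W
R_outer film = 1/(h_o·2πr_oL) = 1/(8.12×2π×0.027×4.33) = 0.1677 K/W
R_total = 0.1704 K/W
Q = ΔT/R_total = 226/0.1704

Q ≈ 1330 W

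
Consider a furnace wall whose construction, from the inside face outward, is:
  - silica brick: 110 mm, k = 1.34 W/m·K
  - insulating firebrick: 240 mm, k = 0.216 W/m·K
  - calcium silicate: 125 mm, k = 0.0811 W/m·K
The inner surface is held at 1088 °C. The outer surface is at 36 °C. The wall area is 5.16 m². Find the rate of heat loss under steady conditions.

Q ≈ 1990 W

Using the resistance-network approach (series):
R_silica brick = L/(kA) = 0.11/(1.34×5.16) = 0.01591 K/W
R_insulating firebrick = L/(kA) = 0.24/(0.216×5.16) = 0.2153 K/W
R_calcium silicate = L/(kA) = 0.125/(0.0811×5.16) = 0.2987 K/W
R_total = 0.5299 K/W
Q = ΔT / R_total = 1052 / 0.5299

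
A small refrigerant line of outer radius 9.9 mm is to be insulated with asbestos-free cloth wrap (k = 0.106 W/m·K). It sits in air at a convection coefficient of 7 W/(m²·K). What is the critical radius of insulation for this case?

For a cylinder r_cr = k/h = 0.106/7
r_cr = 15.1 mm; since the bare radius (9.9 mm) is below r_cr, adding a thin layer of insulation will *increase* heat loss.

r_cr ≈ 15.1 mm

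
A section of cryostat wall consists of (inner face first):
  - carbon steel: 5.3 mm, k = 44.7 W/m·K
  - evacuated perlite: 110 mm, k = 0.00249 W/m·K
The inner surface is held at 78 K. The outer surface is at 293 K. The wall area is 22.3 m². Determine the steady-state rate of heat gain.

Thermal resistances in series:
R_carbon steel = L/(kA) = 0.0053/(44.7×22.3) = 5.317×10^-6 K/W
R_evacuated perlite = L/(kA) = 0.11/(0.00249×22.3) = 1.981 K/W
R_total = 1.981 K/W
Q = ΔT / R_total = 215 / 1.981

Q ≈ 109 W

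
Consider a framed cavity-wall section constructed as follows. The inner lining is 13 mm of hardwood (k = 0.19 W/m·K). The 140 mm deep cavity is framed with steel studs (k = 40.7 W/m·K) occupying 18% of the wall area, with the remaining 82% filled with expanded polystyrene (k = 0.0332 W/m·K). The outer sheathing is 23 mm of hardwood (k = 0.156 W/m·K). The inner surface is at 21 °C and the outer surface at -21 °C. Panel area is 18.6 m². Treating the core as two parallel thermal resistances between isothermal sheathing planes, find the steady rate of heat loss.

Q ≈ 3330 W

Sheathing layers in series; stud and cavity paths in parallel between them.
R_inner = 0.013/(0.19×18.6) = 0.003679 K/W
R_stud  = 0.14/(40.7×0.18×18.6) = 0.001027 K/W
R_cav   = 0.14/(0.0332×0.82×18.6) = 0.2765 K/W
1/R_core = 1/R_stud + 1/R_cav → R_core = 0.001024 K/W
R_outer = 0.023/(0.156×18.6) = 0.007927 K/W
R_total = 0.01263 K/W
Q = ΔT/R_total = 42/0.01263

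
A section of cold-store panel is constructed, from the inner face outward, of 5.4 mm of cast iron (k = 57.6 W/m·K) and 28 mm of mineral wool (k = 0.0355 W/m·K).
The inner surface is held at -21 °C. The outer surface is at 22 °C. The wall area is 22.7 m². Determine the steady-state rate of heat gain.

Q ≈ 1240 W

Series thermal resistances:
R_cast iron = L/(kA) = 0.0054/(57.6×22.7) = 4.13×10^-6 K/W
R_mineral wool = L/(kA) = 0.028/(0.0355×22.7) = 0.03475 K/W
R_total = 0.03475 K/W
Q = ΔT / R_total = 43 / 0.03475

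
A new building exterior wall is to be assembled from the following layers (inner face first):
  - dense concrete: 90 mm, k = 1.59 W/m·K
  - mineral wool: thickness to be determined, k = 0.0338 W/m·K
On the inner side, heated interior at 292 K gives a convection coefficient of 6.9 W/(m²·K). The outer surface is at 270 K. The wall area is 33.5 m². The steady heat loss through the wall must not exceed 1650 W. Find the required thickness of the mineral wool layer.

Series thermal resistances:
R_inner film = 1/(h_i·A) = 1/(6.9×33.5) = 0.004326 K/W
R_dense concrete = L/(kA) = 0.09/(1.59×33.5) = 0.00169 K/W
Sum of the known resistances R_other = 0.006016 K/W
Required total resistance R_tot = ΔT/Q_allow = 22/1650 = 0.01333 K/W
R_mineral wool = R_tot − R_other = 0.007317 K/W
L = R·k·A = 0.007317×0.0338×33.5

L ≈ 8.29 mm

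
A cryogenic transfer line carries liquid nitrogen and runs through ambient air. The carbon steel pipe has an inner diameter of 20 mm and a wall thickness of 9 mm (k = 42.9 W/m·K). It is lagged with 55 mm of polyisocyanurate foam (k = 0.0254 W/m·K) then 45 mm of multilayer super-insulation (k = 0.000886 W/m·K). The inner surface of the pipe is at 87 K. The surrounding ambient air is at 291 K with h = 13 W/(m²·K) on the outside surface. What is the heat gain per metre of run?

For a radial system each layer contributes R = ln(r_out/r_in)/(2πkL); films add R = 1/(hA).
R_carbon steel pipe wall = ln(19/10)/(2π×42.9×1) = 0.002381 K/W
R_polyisocyanurate foam = ln(74/19)/(2π×0.0254×1) = 8.519 K/W
R_multilayer super-insulation = ln(119/74)/(2π×0.000886×1) = 85.34 K/W
R_outer film = 1/(h_o·2πr_oL) = 1/(13×2π×0.119×1) = 0.1029 K/W
R_total = 93.96 K/W
Q = ΔT/R_total = 204/93.96

q′ ≈ 2.17 W/m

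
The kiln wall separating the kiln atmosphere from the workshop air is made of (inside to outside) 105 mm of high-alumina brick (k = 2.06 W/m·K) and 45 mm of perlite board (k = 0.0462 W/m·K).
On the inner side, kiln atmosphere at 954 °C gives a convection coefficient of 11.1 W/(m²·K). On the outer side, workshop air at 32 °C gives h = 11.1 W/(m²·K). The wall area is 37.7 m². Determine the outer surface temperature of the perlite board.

Using the resistance-network approach (series):
R_inner film = 1/(h_i·A) = 1/(11.1×37.7) = 0.00239 K/W
R_high-alumina brick = L/(kA) = 0.105/(2.06×37.7) = 0.001352 K/W
R_perlite board = L/(kA) = 0.045/(0.0462×37.7) = 0.02584 K/W
R_outer film = 1/(h_o·A) = 1/(11.1×37.7) = 0.00239 K/W
R_total = 0.03197 K/W;  Q = ΔT/R_total = 922/0.03197 = 28840 W
T_interface = T_inner − Q·ΣR(inner→interface) = 954 − 28800×0.02958

T ≈ 101 °C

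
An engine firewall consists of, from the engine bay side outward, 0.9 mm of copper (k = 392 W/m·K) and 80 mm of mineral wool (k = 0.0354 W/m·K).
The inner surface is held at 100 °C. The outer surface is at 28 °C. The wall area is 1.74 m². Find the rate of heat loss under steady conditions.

Treating each layer as a thermal resistance in series:
R_copper = L/(kA) = 0.0009/(392×1.74) = 1.319×10^-6 K/W
R_mineral wool = L/(kA) = 0.08/(0.0354×1.74) = 1.299 K/W
R_total = 1.299 K/W
Q = ΔT / R_total = 72 / 1.299

Q ≈ 55.4 W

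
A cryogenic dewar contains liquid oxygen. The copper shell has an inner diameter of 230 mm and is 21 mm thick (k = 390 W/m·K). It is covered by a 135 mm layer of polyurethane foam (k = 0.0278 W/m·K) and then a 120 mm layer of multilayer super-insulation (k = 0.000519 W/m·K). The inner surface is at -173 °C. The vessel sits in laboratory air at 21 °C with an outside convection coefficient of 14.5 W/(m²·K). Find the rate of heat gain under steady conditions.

Q ≈ 1.05 W

Each spherical layer contributes R = (1/r_i − 1/r_o)/(4πk):
R_copper shell = (1/0.115 − 1/0.136)/(4π×390) = 2.74×10^-4 K/W
R_polyurethane foam = (1/0.136 − 1/0.271)/(4π×0.0278) = 10.49 K/W
R_multilayer super-insulation = (1/0.271 − 1/0.391)/(4π×0.000519) = 173.6 K/W
R_outer film = 1/(h·4πr_o²) = 1/(14.5×4π×0.391²) = 0.0359 K/W
R_total = 184.2 K/W
Q = ΔT/R_total = 194/184.2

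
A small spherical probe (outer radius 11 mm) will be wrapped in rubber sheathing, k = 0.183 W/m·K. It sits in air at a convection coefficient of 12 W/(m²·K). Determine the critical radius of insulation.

For a sphere r_cr = 2k/h = 2×0.183/12
r_cr = 30.5 mm; since the bare radius (11 mm) is below r_cr, adding a thin layer of insulation will *increase* heat loss.

r_cr ≈ 30.5 mm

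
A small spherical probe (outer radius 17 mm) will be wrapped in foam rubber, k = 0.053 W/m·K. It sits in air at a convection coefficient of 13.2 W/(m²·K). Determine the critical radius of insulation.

For a sphere r_cr = 2k/h = 2×0.053/13.2
r_cr = 8.03 mm; since the bare radius (17 mm) is above r_cr, any added insulation will reduce heat loss.

r_cr ≈ 8.03 mm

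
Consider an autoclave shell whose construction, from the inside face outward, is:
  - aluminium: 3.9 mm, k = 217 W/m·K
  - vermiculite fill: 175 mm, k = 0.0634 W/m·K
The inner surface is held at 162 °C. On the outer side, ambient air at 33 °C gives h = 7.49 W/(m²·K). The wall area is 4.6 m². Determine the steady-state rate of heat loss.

Q ≈ 205 W

Using the resistance-network approach (series):
R_aluminium = L/(kA) = 0.0039/(217×4.6) = 3.907×10^-6 K/W
R_vermiculite fill = L/(kA) = 0.175/(0.0634×4.6) = 0.6001 K/W
R_outer film = 1/(h_o·A) = 1/(7.49×4.6) = 0.02902 K/W
R_total = 0.6291 K/W
Q = ΔT / R_total = 129 / 0.6291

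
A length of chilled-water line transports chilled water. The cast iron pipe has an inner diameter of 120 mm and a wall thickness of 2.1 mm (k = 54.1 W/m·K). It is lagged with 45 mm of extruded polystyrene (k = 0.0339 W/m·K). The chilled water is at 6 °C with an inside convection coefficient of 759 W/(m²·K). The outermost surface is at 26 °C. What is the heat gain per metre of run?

q′ ≈ 7.81 W/m

Cylindrical conduction, so R = ln(r₂/r₁)/(2πkL) per layer, in series:
R_inner film = 1/(h_i·2πr₁L) = 1/(759×2π×0.06×1) = 0.003495 K/W
R_cast iron pipe wall = ln(62.1/60)/(2π×54.1×1) = 1.012×10^-4 K/W
R_extruded polystyrene = ln(107.1/62.1)/(2π×0.0339×1) = 2.559 K/W
R_total = 2.562 K/W
Q = ΔT/R_total = 20/2.562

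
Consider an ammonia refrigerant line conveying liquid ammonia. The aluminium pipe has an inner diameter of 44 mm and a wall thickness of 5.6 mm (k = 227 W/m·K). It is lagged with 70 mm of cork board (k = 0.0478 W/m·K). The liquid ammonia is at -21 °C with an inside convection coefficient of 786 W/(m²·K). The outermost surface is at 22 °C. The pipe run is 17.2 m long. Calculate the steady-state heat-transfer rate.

Q ≈ 175 W

Per-layer cylindrical resistances, series-summed:
R_inner film = 1/(h_i·2πr₁L) = 1/(786×2π×0.022×17.2) = 5.351×10^-4 K/W
R_aluminium pipe wall = ln(27.6/22)/(2π×227×17.2) = 9.244×10^-6 K/W
R_cork board = ln(97.6/27.6)/(2π×0.0478×17.2) = 0.2445 K/W
R_total = 0.245 K/W
Q = ΔT/R_total = 43/0.245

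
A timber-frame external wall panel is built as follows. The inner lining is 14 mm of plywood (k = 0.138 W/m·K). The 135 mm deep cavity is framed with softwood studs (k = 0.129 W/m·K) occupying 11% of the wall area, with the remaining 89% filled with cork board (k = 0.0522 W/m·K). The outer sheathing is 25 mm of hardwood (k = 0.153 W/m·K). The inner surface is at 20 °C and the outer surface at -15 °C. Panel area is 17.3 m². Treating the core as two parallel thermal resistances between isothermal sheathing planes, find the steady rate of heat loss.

Q ≈ 243 W

Sheathing layers in series; stud and cavity paths in parallel between them.
R_inner = 0.014/(0.138×17.3) = 0.005864 K/W
R_stud  = 0.135/(0.129×0.11×17.3) = 0.5499 K/W
R_cav   = 0.135/(0.0522×0.89×17.3) = 0.168 K/W
1/R_core = 1/R_stud + 1/R_cav → R_core = 0.1287 K/W
R_outer = 0.025/(0.153×17.3) = 0.009445 K/W
R_total = 0.144 K/W
Q = ΔT/R_total = 35/0.144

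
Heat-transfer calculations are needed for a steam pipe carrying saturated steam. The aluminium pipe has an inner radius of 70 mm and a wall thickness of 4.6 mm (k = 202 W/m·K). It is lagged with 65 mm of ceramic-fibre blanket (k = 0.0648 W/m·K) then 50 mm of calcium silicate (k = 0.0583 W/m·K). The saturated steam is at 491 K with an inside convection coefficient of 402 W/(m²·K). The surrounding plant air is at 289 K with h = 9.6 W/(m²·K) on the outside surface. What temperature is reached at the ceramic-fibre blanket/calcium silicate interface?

T ≈ 365 K

Cylindrical conduction, so R = ln(r₂/r₁)/(2πkL) per layer, in series:
R_inner film = 1/(h_i·2πr₁L) = 1/(402×2π×0.07×1) = 0.005656 K/W
R_aluminium pipe wall = ln(74.6/70)/(2π×202×1) = 5.015×10^-5 K/W
R_ceramic-fibre blanket = ln(139.6/74.6)/(2π×0.0648×1) = 1.539 K/W
R_calcium silicate = ln(189.6/139.6)/(2π×0.0583×1) = 0.8357 K/W
R_outer film = 1/(h_o·2πr_oL) = 1/(9.6×2π×0.1896×1) = 0.08744 K/W
R_total = 2.468 K/W
Q = ΔT/R_total = 202/2.468
Q = 81.8 W/m
T_interface = T_inner − Q·ΣR(inner→interface) = 491 − 81.8×1.545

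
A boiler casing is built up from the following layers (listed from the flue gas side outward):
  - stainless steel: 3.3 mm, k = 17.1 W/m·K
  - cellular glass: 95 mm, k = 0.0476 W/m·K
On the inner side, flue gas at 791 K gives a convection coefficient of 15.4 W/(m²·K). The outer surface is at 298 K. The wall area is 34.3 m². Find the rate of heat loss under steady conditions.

Series thermal resistances:
R_inner film = 1/(h_i·A) = 1/(15.4×34.3) = 0.001893 K/W
R_stainless steel = L/(kA) = 0.0033/(17.1×34.3) = 5.626×10^-6 K/W
R_cellular glass = L/(kA) = 0.095/(0.0476×34.3) = 0.05819 K/W
R_total = 0.06009 K/W
Q = ΔT / R_total = 493 / 0.06009

Q ≈ 8200 W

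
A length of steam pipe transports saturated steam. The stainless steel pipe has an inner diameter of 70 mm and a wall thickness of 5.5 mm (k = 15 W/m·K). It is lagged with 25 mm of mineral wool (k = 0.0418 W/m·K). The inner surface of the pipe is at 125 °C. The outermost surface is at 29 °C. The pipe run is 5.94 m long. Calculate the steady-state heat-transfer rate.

Q ≈ 311 W

Treating each annulus and film as a series resistance:
R_stainless steel pipe wall = ln(40.5/35)/(2π×15×5.94) = 2.607×10^-4 K/W
R_mineral wool = ln(65.5/40.5)/(2π×0.0418×5.94) = 0.3082 K/W
R_total = 0.3084 K/W
Q = ΔT/R_total = 96/0.3084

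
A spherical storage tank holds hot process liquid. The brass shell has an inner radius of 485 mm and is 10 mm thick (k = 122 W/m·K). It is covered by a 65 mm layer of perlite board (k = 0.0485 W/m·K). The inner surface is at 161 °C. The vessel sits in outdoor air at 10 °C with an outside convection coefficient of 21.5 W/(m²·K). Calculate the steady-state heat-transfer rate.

Each spherical layer contributes R = (1/r_i − 1/r_o)/(4πk):
R_brass shell = (1/0.485 − 1/0.495)/(4π×122) = 2.717×10^-5 K/W
R_perlite board = (1/0.495 − 1/0.56)/(4π×0.0485) = 0.3847 K/W
R_outer film = 1/(h·4πr_o²) = 1/(21.5×4π×0.56²) = 0.0118 K/W
R_total = 0.3966 K/W
Q = ΔT/R_total = 151/0.3966

Q ≈ 381 W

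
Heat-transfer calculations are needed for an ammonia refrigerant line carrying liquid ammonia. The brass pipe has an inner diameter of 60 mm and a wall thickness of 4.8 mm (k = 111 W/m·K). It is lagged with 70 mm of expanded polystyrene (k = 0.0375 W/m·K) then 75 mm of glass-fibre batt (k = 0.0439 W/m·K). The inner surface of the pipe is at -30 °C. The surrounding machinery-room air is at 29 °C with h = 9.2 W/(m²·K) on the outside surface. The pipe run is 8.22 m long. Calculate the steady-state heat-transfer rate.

Radial resistances (cylindrical: R_cond = ln(r_o/r_i)/(2πkL), R_conv = 1/(h·2πrL)):
R_brass pipe wall = ln(34.8/30)/(2π×111×8.22) = 2.589×10^-5 K/W
R_expanded polystyrene = ln(104.8/34.8)/(2π×0.0375×8.22) = 0.5692 K/W
R_glass-fibre batt = ln(179.8/104.8)/(2π×0.0439×8.22) = 0.2381 K/W
R_outer film = 1/(h_o·2πr_oL) = 1/(9.2×2π×0.1798×8.22) = 0.0117 K/W
R_total = 0.819 K/W
Q = ΔT/R_total = 59/0.819

Q ≈ 72 W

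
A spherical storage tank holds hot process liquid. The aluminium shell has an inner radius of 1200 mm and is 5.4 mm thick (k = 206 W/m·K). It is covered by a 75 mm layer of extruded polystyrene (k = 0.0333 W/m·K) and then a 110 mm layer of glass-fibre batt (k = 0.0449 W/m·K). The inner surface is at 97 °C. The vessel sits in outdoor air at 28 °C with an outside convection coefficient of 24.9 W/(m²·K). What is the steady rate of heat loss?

Spherical conduction: R = (1/r_in − 1/r_out)/(4πk) per layer; series-sum.
R_aluminium shell = (1/1.2 − 1/1.2054)/(4π×206) = 1.442×10^-6 K/W
R_extruded polystyrene = (1/1.2054 − 1/1.2804)/(4π×0.0333) = 0.1161 K/W
R_glass-fibre batt = (1/1.2804 − 1/1.3904)/(4π×0.0449) = 0.1095 K/W
R_outer film = 1/(h·4πr_o²) = 1/(24.9×4π×1.3904²) = 0.001653 K/W
R_total = 0.2273 K/W
Q = ΔT/R_total = 69/0.2273

Q ≈ 304 W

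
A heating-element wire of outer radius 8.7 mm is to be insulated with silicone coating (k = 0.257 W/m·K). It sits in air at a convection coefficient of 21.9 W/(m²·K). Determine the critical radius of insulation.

For a cylinder r_cr = k/h = 0.257/21.9
r_cr = 11.7 mm; since the bare radius (8.7 mm) is below r_cr, adding a thin layer of insulation will *increase* heat loss.

r_cr ≈ 11.7 mm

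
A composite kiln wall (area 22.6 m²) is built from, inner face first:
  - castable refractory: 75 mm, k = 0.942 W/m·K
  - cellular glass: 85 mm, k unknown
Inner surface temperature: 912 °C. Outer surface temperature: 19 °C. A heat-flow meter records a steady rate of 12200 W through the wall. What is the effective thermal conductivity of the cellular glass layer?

k ≈ 0.054 W/(m·K)

Model the wall as resistances in series:
R_castable refractory = L/(kA) = 0.075/(0.942×22.6) = 0.003523 K/W
Sum of known resistances R_other = 0.003523 K/W
Total R = ΔT/Q = 893/12200 = 0.0732 K/W
R_cellular glass = R_total − R_other = 0.06967 K/W
k = L/(R·A) = 0.085/(0.06967×22.6)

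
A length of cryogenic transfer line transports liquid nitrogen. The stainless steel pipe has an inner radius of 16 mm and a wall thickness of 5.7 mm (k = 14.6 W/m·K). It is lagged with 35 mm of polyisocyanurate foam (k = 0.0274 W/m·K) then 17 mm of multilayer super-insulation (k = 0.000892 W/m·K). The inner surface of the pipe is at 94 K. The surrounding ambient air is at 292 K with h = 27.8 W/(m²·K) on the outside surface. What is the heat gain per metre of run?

Cylindrical conduction, so R = ln(r₂/r₁)/(2πkL) per layer, in series:
R_stainless steel pipe wall = ln(21.7/16)/(2π×14.6×1) = 0.003322 K/W
R_polyisocyanurate foam = ln(56.7/21.7)/(2π×0.0274×1) = 5.579 K/W
R_multilayer super-insulation = ln(73.7/56.7)/(2π×0.000892×1) = 46.79 K/W
R_outer film = 1/(h_o·2πr_oL) = 1/(27.8×2π×0.0737×1) = 0.07768 K/W
R_total = 52.45 K/W
Q = ΔT/R_total = 198/52.45

q′ ≈ 3.78 W/m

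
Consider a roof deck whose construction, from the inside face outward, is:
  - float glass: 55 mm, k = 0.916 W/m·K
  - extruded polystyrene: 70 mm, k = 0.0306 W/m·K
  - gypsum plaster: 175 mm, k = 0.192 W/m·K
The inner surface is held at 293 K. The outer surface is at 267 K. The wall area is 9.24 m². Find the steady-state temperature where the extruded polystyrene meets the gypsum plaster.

T ≈ 274 K

Series thermal resistances:
R_float glass = L/(kA) = 0.055/(0.916×9.24) = 0.006498 K/W
R_extruded polystyrene = L/(kA) = 0.07/(0.0306×9.24) = 0.2476 K/W
R_gypsum plaster = L/(kA) = 0.175/(0.192×9.24) = 0.09864 K/W
R_total = 0.3527 K/W;  Q = ΔT/R_total = 26/0.3527 = 73.71 W
T_interface = T_inner − Q·ΣR(inner→interface) = 293 − 73.7×0.2541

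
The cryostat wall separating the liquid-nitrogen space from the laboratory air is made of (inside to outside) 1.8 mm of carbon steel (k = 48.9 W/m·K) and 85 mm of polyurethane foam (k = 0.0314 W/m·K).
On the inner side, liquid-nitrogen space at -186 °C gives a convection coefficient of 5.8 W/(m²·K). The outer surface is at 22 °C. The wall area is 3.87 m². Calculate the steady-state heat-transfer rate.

Q ≈ 280 W

Model the wall as resistances in series:
R_inner film = 1/(h_i·A) = 1/(5.8×3.87) = 0.04455 K/W
R_carbon steel = L/(kA) = 0.0018/(48.9×3.87) = 9.512×10^-6 K/W
R_polyurethane foam = L/(kA) = 0.085/(0.0314×3.87) = 0.6995 K/W
R_total = 0.744 K/W
Q = ΔT / R_total = 208 / 0.744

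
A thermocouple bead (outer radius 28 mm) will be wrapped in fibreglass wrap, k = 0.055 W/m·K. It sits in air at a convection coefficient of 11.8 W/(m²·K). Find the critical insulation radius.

r_cr ≈ 9.32 mm

For a sphere r_cr = 2k/h = 2×0.055/11.8
r_cr = 9.32 mm; since the bare radius (28 mm) is above r_cr, any added insulation will reduce heat loss.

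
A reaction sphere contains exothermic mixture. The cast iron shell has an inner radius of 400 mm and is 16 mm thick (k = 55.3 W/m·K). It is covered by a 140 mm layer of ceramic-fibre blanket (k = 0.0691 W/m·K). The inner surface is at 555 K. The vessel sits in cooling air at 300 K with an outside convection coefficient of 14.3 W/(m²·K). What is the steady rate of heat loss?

Each spherical layer contributes R = (1/r_i − 1/r_o)/(4πk):
R_cast iron shell = (1/0.4 − 1/0.416)/(4π×55.3) = 1.384×10^-4 K/W
R_ceramic-fibre blanket = (1/0.416 − 1/0.556)/(4π×0.0691) = 0.6971 K/W
R_outer film = 1/(h·4πr_o²) = 1/(14.3×4π×0.556²) = 0.018 K/W
R_total = 0.7152 K/W
Q = ΔT/R_total = 255/0.7152

Q ≈ 357 W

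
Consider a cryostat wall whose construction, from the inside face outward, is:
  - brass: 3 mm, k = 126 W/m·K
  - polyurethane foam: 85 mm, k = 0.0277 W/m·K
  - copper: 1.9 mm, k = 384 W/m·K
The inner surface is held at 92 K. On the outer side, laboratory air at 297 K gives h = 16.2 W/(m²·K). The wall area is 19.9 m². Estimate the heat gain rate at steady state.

Q ≈ 1300 W

Series thermal resistances:
R_brass = L/(kA) = 0.003/(126×19.9) = 1.196×10^-6 K/W
R_polyurethane foam = L/(kA) = 0.085/(0.0277×19.9) = 0.1542 K/W
R_copper = L/(kA) = 0.0019/(384×19.9) = 2.486×10^-7 K/W
R_outer film = 1/(h_o·A) = 1/(16.2×19.9) = 0.003102 K/W
R_total = 0.1573 K/W
Q = ΔT / R_total = 205 / 0.1573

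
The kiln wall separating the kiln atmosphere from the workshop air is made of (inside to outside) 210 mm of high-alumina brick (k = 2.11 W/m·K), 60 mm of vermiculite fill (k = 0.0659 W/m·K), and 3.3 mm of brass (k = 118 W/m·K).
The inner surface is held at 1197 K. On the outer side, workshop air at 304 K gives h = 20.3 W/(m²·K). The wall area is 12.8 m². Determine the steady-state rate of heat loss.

Thermal resistances in series:
R_high-alumina brick = L/(kA) = 0.21/(2.11×12.8) = 0.007775 K/W
R_vermiculite fill = L/(kA) = 0.06/(0.0659×12.8) = 0.07113 K/W
R_brass = L/(kA) = 0.0033/(118×12.8) = 2.185×10^-6 K/W
R_outer film = 1/(h_o·A) = 1/(20.3×12.8) = 0.003849 K/W
R_total = 0.08276 K/W
Q = ΔT / R_total = 893 / 0.08276

Q ≈ 10800 W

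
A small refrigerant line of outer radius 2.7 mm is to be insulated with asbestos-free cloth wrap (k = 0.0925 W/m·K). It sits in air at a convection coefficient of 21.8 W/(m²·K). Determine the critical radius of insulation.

r_cr ≈ 4.24 mm

For a cylinder r_cr = k/h = 0.0925/21.8
r_cr = 4.24 mm; since the bare radius (2.7 mm) is below r_cr, adding a thin layer of insulation will *increase* heat loss.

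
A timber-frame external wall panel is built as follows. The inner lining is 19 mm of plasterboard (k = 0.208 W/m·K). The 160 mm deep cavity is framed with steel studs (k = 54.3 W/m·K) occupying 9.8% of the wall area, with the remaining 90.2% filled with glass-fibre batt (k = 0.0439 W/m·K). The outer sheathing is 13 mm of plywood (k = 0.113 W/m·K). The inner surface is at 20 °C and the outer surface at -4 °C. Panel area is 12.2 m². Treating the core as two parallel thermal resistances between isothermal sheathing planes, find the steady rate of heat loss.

Sheathing layers in series; stud and cavity paths in parallel between them.
R_inner = 0.019/(0.208×12.2) = 0.007487 K/W
R_stud  = 0.16/(54.3×0.098×12.2) = 0.002465 K/W
R_cav   = 0.16/(0.0439×0.902×12.2) = 0.3312 K/W
1/R_core = 1/R_stud + 1/R_cav → R_core = 0.002446 K/W
R_outer = 0.013/(0.113×12.2) = 0.00943 K/W
R_total = 0.01936 K/W
Q = ΔT/R_total = 24/0.01936

Q ≈ 1240 W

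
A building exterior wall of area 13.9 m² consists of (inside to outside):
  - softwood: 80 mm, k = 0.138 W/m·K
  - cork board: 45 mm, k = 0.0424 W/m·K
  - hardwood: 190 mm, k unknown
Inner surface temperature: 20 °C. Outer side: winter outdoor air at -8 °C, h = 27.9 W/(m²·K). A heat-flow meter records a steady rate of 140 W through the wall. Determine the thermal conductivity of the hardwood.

Using the resistance-network approach (series):
R_softwood = L/(kA) = 0.08/(0.138×13.9) = 0.04171 K/W
R_cork board = L/(kA) = 0.045/(0.0424×13.9) = 0.07635 K/W
R_outer film = 1/(h_o·A) = 1/(27.9×13.9) = 0.002579 K/W
Sum of known resistances R_other = 0.1206 K/W
Total R = ΔT/Q = 28/140 = 0.2 K/W
R_hardwood = R_total − R_other = 0.07936 K/W
k = L/(R·A) = 0.19/(0.07936×13.9)

k ≈ 0.172 W/(m·K)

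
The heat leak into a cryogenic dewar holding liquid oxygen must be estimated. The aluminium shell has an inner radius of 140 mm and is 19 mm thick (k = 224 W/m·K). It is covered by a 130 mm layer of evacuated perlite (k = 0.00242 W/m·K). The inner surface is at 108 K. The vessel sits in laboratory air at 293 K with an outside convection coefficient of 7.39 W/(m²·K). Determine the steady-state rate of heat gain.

Each spherical layer contributes R = (1/r_i − 1/r_o)/(4πk):
R_aluminium shell = (1/0.14 − 1/0.159)/(4π×224) = 3.032×10^-4 K/W
R_evacuated perlite = (1/0.159 − 1/0.289)/(4π×0.00242) = 93.03 K/W
R_outer film = 1/(h·4πr_o²) = 1/(7.39×4π×0.289²) = 0.1289 K/W
R_total = 93.16 K/W
Q = ΔT/R_total = 185/93.16

Q ≈ 1.99 W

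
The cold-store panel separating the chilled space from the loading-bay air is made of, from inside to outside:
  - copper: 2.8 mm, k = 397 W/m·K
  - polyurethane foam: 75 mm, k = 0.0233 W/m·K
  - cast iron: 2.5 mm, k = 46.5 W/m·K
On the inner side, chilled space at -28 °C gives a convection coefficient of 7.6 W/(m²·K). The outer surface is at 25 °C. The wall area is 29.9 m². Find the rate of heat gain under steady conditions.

Model the wall as resistances in series:
R_inner film = 1/(h_i·A) = 1/(7.6×29.9) = 0.004401 K/W
R_copper = L/(kA) = 0.0028/(397×29.9) = 2.359×10^-7 K/W
R_polyurethane foam = L/(kA) = 0.075/(0.0233×29.9) = 0.1077 K/W
R_cast iron = L/(kA) = 0.0025/(46.5×29.9) = 1.798×10^-6 K/W
R_total = 0.1121 K/W
Q = ΔT / R_total = 53 / 0.1121

Q ≈ 473 W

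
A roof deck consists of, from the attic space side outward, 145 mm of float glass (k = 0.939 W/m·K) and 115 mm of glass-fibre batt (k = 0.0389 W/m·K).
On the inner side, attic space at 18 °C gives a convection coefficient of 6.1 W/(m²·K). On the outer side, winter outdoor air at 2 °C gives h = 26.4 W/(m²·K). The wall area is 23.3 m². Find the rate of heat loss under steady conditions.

Q ≈ 113 W

Series thermal resistances:
R_inner film = 1/(h_i·A) = 1/(6.1×23.3) = 0.007036 K/W
R_float glass = L/(kA) = 0.145/(0.939×23.3) = 0.006627 K/W
R_glass-fibre batt = L/(kA) = 0.115/(0.0389×23.3) = 0.1269 K/W
R_outer film = 1/(h_o·A) = 1/(26.4×23.3) = 0.001626 K/W
R_total = 0.1422 K/W
Q = ΔT / R_total = 16 / 0.1422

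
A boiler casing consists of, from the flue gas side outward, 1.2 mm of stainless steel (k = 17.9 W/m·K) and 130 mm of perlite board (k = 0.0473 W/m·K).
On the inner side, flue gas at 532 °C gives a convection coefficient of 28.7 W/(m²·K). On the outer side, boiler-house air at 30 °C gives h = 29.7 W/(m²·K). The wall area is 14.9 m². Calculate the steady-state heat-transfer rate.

Q ≈ 2660 W

Treating each layer as a thermal resistance in series:
R_inner film = 1/(h_i·A) = 1/(28.7×14.9) = 0.002338 K/W
R_stainless steel = L/(kA) = 0.0012/(17.9×14.9) = 4.499×10^-6 K/W
R_perlite board = L/(kA) = 0.13/(0.0473×14.9) = 0.1845 K/W
R_outer film = 1/(h_o·A) = 1/(29.7×14.9) = 0.00226 K/W
R_total = 0.1891 K/W
Q = ΔT / R_total = 502 / 0.1891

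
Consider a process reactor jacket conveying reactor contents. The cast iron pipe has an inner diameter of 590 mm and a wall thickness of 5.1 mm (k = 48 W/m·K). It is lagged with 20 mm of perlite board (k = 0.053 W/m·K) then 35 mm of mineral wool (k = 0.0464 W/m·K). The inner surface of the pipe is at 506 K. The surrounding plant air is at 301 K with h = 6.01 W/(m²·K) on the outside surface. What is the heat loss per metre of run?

Cylindrical conduction, so R = ln(r₂/r₁)/(2πkL) per layer, in series:
R_cast iron pipe wall = ln(300.1/295)/(2π×48×1) = 5.683×10^-5 K/W
R_perlite board = ln(320.1/300.1)/(2π×0.053×1) = 0.1937 K/W
R_mineral wool = ln(355.1/320.1)/(2π×0.0464×1) = 0.3559 K/W
R_outer film = 1/(h_o·2πr_oL) = 1/(6.01×2π×0.3551×1) = 0.07458 K/W
R_total = 0.6243 K/W
Q = ΔT/R_total = 205/0.6243

q′ ≈ 328 W/m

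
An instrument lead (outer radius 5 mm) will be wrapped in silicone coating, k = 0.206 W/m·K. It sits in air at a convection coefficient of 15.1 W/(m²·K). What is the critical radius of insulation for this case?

r_cr ≈ 13.6 mm

For a cylinder r_cr = k/h = 0.206/15.1
r_cr = 13.6 mm; since the bare radius (5 mm) is below r_cr, adding a thin layer of insulation will *increase* heat loss.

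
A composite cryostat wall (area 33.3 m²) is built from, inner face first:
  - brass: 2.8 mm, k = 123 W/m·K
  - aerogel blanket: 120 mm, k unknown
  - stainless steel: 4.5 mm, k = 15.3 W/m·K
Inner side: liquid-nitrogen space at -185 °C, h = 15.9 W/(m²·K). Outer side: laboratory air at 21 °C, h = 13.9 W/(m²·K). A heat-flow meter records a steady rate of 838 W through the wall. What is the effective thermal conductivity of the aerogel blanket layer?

Using the resistance-network approach (series):
R_inner film = 1/(h_i·A) = 1/(15.9×33.3) = 0.001889 K/W
R_brass = L/(kA) = 0.0028/(123×33.3) = 6.836×10^-7 K/W
R_stainless steel = L/(kA) = 0.0045/(15.3×33.3) = 8.832×10^-6 K/W
R_outer film = 1/(h_o·A) = 1/(13.9×33.3) = 0.00216 K/W
Sum of known resistances R_other = 0.004059 K/W
Total R = ΔT/Q = 206/838 = 0.2458 K/W
R_aerogel blanket = R_total − R_other = 0.2418 K/W
k = L/(R·A) = 0.12/(0.2418×33.3)

k ≈ 0.0149 W/(m·K)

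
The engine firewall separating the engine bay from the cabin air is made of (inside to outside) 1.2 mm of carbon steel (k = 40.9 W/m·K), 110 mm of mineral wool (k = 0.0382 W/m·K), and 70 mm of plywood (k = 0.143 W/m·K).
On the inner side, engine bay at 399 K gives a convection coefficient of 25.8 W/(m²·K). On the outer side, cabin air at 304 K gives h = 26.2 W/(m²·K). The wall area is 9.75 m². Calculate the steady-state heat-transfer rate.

Q ≈ 269 W

Model the wall as resistances in series:
R_inner film = 1/(h_i·A) = 1/(25.8×9.75) = 0.003975 K/W
R_carbon steel = L/(kA) = 0.0012/(40.9×9.75) = 3.009×10^-6 K/W
R_mineral wool = L/(kA) = 0.11/(0.0382×9.75) = 0.2953 K/W
R_plywood = L/(kA) = 0.07/(0.143×9.75) = 0.05021 K/W
R_outer film = 1/(h_o·A) = 1/(26.2×9.75) = 0.003915 K/W
R_total = 0.3534 K/W
Q = ΔT / R_total = 95 / 0.3534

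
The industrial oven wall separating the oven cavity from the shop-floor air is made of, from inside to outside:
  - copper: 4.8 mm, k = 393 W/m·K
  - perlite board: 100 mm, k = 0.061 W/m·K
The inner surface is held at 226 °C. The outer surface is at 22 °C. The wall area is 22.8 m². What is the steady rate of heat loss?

Thermal resistances in series:
R_copper = L/(kA) = 0.0048/(393×22.8) = 5.357×10^-7 K/W
R_perlite board = L/(kA) = 0.1/(0.061×22.8) = 0.0719 K/W
R_total = 0.0719 K/W
Q = ΔT / R_total = 204 / 0.0719

Q ≈ 2840 W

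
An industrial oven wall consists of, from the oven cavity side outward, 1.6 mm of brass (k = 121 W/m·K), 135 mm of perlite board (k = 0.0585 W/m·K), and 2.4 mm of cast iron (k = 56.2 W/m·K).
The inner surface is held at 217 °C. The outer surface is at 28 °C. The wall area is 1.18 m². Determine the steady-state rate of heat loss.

Model the wall as resistances in series:
R_brass = L/(kA) = 0.0016/(121×1.18) = 1.121×10^-5 K/W
R_perlite board = L/(kA) = 0.135/(0.0585×1.18) = 1.956 K/W
R_cast iron = L/(kA) = 0.0024/(56.2×1.18) = 3.619×10^-5 K/W
R_total = 1.956 K/W
Q = ΔT / R_total = 189 / 1.956

Q ≈ 96.6 W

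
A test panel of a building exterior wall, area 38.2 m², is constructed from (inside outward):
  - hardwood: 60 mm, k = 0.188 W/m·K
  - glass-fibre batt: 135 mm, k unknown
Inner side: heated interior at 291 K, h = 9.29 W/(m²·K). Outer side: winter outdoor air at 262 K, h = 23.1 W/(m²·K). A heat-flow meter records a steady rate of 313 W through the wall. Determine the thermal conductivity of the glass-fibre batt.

Treating each layer as a thermal resistance in series:
R_inner film = 1/(h_i·A) = 1/(9.29×38.2) = 0.002818 K/W
R_hardwood = L/(kA) = 0.06/(0.188×38.2) = 0.008355 K/W
R_outer film = 1/(h_o·A) = 1/(23.1×38.2) = 0.001133 K/W
Sum of known resistances R_other = 0.01231 K/W
Total R = ΔT/Q = 29/313 = 0.09265 K/W
R_glass-fibre batt = R_total − R_other = 0.08035 K/W
k = L/(R·A) = 0.135/(0.08035×38.2)

k ≈ 0.044 W/(m·K)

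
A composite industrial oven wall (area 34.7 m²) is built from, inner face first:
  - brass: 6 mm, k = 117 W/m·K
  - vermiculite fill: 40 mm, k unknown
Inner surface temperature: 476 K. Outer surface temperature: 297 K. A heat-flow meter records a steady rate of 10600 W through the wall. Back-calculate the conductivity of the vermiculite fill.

k ≈ 0.0683 W/(m·K)

Treating each layer as a thermal resistance in series:
R_brass = L/(kA) = 0.006/(117×34.7) = 1.478×10^-6 K/W
Sum of known resistances R_other = 1.478×10^-6 K/W
Total R = ΔT/Q = 179/10600 = 0.01689 K/W
R_vermiculite fill = R_total − R_other = 0.01689 K/W
k = L/(R·A) = 0.04/(0.01689×34.7)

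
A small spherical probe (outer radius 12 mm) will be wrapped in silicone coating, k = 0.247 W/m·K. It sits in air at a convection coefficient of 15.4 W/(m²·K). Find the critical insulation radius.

r_cr ≈ 32.1 mm

For a sphere r_cr = 2k/h = 2×0.247/15.4
r_cr = 32.1 mm; since the bare radius (12 mm) is below r_cr, adding a thin layer of insulation will *increase* heat loss.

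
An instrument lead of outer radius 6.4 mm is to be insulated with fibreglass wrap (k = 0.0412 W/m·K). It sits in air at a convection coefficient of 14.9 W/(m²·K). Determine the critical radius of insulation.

r_cr ≈ 2.77 mm

For a cylinder r_cr = k/h = 0.0412/14.9
r_cr = 2.77 mm; since the bare radius (6.4 mm) is above r_cr, any added insulation will reduce heat loss.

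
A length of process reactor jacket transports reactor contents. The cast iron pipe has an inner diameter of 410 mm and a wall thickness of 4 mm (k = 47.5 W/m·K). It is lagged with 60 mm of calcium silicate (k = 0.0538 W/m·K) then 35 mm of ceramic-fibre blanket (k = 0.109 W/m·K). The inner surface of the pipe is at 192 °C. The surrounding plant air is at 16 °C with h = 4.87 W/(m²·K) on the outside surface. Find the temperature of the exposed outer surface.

Treating each annulus and film as a series resistance:
R_cast iron pipe wall = ln(209/205)/(2π×47.5×1) = 6.475×10^-5 K/W
R_calcium silicate = ln(269/209)/(2π×0.0538×1) = 0.7466 K/W
R_ceramic-fibre blanket = ln(304/269)/(2π×0.109×1) = 0.1786 K/W
R_outer film = 1/(h_o·2πr_oL) = 1/(4.87×2π×0.304×1) = 0.1075 K/W
R_total = 1.033 K/W
Q = ΔT/R_total = 176/1.033
Q = 170 W/m
T_interface = T_inner − Q·ΣR(inner→interface) = 192 − 170×0.9253

T ≈ 34.3 °C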